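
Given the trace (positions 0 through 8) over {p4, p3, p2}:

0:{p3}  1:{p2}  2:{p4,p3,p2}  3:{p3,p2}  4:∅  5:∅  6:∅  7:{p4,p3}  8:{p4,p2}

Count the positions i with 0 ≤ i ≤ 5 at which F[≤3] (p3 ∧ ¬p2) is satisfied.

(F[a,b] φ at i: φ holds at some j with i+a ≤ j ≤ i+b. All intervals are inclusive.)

Evaluate at each i in [0,5]:
  i=0: ✓ (witness j=0)
  i=1: ✗ (none in [1,4])
  i=2: ✗ (none in [2,5])
  i=3: ✗ (none in [3,6])
  i=4: ✓ (witness j=7)
  i=5: ✓ (witness j=7)
Positions where it holds: {0, 4, 5} → 3.

3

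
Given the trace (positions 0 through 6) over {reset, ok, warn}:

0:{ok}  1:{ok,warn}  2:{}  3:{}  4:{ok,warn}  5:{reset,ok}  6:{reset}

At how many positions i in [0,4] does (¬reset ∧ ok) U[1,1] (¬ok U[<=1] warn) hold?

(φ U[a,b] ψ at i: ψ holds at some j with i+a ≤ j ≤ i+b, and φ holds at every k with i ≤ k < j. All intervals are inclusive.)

1

Evaluate at each i in [0,4]:
  i=0: ✓ (rhs at j=1; lhs holds on [0,0])
  i=1: ✗ (no rhs in [2,2])
  i=2: ✗ (lhs fails at k=2 before rhs at j=3)
  i=3: ✗ (lhs fails at k=3 before rhs at j=4)
  i=4: ✗ (no rhs in [5,5])
Positions where it holds: {0} → 1.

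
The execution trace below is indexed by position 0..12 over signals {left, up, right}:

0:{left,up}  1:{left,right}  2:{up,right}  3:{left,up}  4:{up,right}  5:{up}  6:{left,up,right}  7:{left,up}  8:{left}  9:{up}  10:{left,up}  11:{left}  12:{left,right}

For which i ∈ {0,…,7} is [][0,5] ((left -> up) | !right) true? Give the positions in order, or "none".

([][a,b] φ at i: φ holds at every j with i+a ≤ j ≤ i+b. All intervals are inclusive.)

2, 3, 4, 5, 6

Evaluate at each i in [0,7]:
  i=0: ✗ (fails at j=1)
  i=1: ✗ (fails at j=1)
  i=2: ✓ (all of [2,7])
  i=3: ✓ (all of [3,8])
  i=4: ✓ (all of [4,9])
  i=5: ✓ (all of [5,10])
  i=6: ✓ (all of [6,11])
  i=7: ✗ (fails at j=12)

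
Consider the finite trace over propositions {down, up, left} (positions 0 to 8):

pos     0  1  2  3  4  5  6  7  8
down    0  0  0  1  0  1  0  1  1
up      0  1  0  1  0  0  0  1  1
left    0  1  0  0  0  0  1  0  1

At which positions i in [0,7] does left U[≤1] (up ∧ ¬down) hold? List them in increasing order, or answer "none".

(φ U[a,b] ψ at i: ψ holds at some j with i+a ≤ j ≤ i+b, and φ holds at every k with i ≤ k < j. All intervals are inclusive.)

Evaluate at each i in [0,7]:
  i=0: ✗ (lhs fails at k=0 before rhs at j=1)
  i=1: ✓ (rhs at j=1)
  i=2: ✗ (no rhs in [2,3])
  i=3: ✗ (no rhs in [3,4])
  i=4: ✗ (no rhs in [4,5])
  i=5: ✗ (no rhs in [5,6])
  i=6: ✗ (no rhs in [6,7])
  i=7: ✗ (no rhs in [7,8])

1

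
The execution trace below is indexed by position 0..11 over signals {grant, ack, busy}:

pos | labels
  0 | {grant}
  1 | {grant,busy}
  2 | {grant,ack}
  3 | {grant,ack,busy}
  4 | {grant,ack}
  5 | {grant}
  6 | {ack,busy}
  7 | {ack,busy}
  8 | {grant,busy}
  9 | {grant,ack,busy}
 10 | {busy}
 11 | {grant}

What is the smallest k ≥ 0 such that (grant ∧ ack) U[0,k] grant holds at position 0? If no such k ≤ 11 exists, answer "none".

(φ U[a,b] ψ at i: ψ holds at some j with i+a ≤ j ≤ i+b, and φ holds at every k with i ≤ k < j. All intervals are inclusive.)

Need earliest j ≥ 0 with grant, and (grant ∧ ack) at every k in [0,j-1].
  j=0: rhs holds (empty prefix). k = 0.

0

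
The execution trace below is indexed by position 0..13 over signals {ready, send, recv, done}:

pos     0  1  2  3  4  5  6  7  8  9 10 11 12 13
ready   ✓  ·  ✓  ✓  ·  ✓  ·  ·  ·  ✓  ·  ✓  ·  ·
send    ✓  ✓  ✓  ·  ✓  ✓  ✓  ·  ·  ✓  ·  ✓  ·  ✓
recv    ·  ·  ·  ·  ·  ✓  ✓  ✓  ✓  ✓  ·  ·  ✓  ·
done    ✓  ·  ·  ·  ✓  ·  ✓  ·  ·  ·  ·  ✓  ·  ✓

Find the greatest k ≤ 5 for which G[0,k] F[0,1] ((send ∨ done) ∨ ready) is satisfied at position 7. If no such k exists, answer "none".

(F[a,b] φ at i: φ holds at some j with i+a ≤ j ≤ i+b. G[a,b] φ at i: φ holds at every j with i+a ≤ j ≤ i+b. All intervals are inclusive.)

none

F[0,1] ((send ∨ done) ∨ ready) must hold from j=7 onward; find where it first fails.
  j=7: fails → no k works.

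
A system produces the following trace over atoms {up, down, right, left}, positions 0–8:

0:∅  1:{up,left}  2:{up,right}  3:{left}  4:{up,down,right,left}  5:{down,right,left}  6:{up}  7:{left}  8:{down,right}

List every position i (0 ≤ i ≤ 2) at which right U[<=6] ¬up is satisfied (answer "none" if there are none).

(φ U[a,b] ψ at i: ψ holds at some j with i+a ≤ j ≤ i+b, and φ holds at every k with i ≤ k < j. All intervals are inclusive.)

0, 2

Evaluate at each i in [0,2]:
  i=0: ✓ (rhs at j=0)
  i=1: ✗ (lhs fails at k=1 before rhs at j=3)
  i=2: ✓ (rhs at j=3; lhs holds on [2,2])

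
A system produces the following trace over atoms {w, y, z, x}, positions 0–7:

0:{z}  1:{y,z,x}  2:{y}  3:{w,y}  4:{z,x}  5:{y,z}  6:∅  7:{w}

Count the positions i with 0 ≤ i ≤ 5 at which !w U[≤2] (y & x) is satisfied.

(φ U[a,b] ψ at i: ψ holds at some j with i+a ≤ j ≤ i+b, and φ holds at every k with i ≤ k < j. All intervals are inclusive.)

2

Evaluate at each i in [0,5]:
  i=0: ✓ (rhs at j=1; lhs holds on [0,0])
  i=1: ✓ (rhs at j=1)
  i=2: ✗ (no rhs in [2,4])
  i=3: ✗ (no rhs in [3,5])
  i=4: ✗ (no rhs in [4,6])
  i=5: ✗ (no rhs in [5,7])
Positions where it holds: {0, 1} → 2.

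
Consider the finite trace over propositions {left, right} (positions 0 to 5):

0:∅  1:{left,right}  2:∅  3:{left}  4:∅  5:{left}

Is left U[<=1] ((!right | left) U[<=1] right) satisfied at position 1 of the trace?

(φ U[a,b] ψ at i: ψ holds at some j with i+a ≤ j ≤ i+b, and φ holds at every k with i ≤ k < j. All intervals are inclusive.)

Need some j in [1,2] with ((!right | left) U[<=1] right), and left at every k in [1,j-1].
  j=1: ((!right | left) U[<=1] right) holds; no prefix to check → satisfied.

True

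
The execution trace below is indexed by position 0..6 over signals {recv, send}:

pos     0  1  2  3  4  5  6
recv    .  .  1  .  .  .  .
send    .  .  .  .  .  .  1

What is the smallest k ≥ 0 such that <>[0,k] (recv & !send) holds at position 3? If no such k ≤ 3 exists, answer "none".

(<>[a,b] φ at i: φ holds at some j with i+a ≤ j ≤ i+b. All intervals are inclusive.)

none

Scan j = 3,4,… for (recv & !send):
  j=3: fails
  j=4: fails
  j=5: fails
  j=6: fails
No j in [3,6] satisfies it → none.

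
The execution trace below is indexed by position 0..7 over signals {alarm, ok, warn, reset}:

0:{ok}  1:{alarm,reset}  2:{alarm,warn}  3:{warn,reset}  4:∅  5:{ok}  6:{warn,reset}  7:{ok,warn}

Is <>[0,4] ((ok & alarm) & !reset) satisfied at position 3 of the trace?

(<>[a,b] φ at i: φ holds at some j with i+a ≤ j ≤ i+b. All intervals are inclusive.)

No

Check ((ok & alarm) & !reset) at each j in [3,7]:
  j=3: false
  j=4: false
  j=5: false
  j=6: false
  j=7: false
No position in the window satisfies it → formula fails.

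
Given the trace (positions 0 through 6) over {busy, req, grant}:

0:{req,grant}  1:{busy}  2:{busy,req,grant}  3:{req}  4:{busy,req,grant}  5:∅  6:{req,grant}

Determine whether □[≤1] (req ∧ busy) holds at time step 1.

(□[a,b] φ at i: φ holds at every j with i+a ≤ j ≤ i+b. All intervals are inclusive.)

No

Check (req ∧ busy) at every j in [1,2]:
  j=1: false
  j=2: true
Fails at j=1 → formula fails.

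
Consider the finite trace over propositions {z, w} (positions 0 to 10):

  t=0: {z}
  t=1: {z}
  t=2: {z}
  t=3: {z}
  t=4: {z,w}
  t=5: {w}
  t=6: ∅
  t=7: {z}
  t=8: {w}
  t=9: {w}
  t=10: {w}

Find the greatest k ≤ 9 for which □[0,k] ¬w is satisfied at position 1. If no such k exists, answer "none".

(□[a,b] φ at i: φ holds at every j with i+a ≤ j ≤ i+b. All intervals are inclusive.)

2

¬w must hold from j=1 onward; find where it first fails.
  j=1: holds
  j=2: holds
  j=3: holds
  j=4: fails
Holds on [1,3], so largest k = 2.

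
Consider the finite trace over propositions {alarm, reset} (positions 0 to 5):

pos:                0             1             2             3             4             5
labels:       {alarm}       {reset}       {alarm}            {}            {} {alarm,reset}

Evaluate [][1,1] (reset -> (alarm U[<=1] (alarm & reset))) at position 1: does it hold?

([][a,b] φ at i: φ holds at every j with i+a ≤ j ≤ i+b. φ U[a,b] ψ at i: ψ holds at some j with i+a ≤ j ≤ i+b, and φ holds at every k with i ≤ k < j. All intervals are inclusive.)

Check (reset -> (alarm U[<=1] (alarm & reset))) at every j in [2,2]:
  j=2: antecedent false → ✓
All positions satisfy it → formula holds.

True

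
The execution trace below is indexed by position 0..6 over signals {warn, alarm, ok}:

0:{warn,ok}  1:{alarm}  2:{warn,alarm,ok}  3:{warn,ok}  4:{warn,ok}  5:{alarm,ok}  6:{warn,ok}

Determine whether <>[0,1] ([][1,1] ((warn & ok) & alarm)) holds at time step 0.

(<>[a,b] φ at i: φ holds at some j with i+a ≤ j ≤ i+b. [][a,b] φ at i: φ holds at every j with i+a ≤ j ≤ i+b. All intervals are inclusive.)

Yes

Check [][1,1] ((warn & ok) & alarm) at each j in [0,1]:
  j=0: fails at 1
  j=1: holds on [2,2]
Found at j=1 → formula holds.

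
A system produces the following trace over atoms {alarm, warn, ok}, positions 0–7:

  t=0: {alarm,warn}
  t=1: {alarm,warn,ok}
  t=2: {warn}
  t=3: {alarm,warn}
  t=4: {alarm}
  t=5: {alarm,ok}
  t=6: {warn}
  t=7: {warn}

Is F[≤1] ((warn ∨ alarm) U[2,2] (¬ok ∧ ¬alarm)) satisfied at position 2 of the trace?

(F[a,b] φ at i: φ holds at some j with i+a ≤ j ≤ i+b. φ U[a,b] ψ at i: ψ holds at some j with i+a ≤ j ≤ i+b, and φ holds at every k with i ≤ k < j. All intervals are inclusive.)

No

Check ((warn ∨ alarm) U[2,2] (¬ok ∧ ¬alarm)) at each j in [2,3]:
  j=2: fails
  j=3: fails
No position in the window satisfies it → formula fails.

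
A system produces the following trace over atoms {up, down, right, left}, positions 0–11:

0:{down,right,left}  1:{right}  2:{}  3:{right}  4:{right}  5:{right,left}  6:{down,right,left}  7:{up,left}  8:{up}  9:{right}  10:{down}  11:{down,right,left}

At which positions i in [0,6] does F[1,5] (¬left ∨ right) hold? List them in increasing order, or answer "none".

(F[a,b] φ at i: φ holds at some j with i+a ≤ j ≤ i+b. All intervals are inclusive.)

0, 1, 2, 3, 4, 5, 6

Evaluate at each i in [0,6]:
  i=0: ✓ (witness j=1)
  i=1: ✓ (witness j=2)
  i=2: ✓ (witness j=3)
  i=3: ✓ (witness j=4)
  i=4: ✓ (witness j=5)
  i=5: ✓ (witness j=6)
  i=6: ✓ (witness j=8)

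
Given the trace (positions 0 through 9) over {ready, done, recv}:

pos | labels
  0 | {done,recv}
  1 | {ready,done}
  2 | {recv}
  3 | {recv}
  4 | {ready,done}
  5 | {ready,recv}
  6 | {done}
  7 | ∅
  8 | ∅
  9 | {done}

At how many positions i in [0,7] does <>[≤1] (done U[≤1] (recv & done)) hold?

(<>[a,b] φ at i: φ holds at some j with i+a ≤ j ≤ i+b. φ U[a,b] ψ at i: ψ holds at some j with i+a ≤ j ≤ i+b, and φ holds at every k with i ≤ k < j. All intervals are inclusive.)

1

Evaluate at each i in [0,7]:
  i=0: ✓ (witness j=0)
  i=1: ✗ (none in [1,2])
  i=2: ✗ (none in [2,3])
  i=3: ✗ (none in [3,4])
  i=4: ✗ (none in [4,5])
  i=5: ✗ (none in [5,6])
  i=6: ✗ (none in [6,7])
  i=7: ✗ (none in [7,8])
Positions where it holds: {0} → 1.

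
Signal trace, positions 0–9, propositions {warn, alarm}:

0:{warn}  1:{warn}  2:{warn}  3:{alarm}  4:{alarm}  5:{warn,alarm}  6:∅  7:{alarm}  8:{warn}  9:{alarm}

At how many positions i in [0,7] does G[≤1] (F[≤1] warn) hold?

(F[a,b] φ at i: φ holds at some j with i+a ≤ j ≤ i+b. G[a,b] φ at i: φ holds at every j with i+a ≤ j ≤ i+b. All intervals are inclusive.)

Evaluate at each i in [0,7]:
  i=0: ✓ (all of [0,1])
  i=1: ✓ (all of [1,2])
  i=2: ✗ (fails at j=3)
  i=3: ✗ (fails at j=3)
  i=4: ✓ (all of [4,5])
  i=5: ✗ (fails at j=6)
  i=6: ✗ (fails at j=6)
  i=7: ✓ (all of [7,8])
Positions where it holds: {0, 1, 4, 7} → 4.

4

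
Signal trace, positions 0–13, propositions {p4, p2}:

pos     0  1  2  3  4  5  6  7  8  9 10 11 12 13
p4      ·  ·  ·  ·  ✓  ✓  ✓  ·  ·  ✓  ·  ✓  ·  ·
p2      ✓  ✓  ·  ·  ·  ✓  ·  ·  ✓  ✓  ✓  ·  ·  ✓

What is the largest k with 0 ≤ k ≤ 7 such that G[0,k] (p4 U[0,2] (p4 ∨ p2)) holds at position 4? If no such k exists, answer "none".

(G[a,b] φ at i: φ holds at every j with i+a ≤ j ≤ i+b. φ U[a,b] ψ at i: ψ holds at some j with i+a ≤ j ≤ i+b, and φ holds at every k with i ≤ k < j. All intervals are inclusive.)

(p4 U[0,2] (p4 ∨ p2)) must hold from j=4 onward; find where it first fails.
  j=4: holds
  j=5: holds
  j=6: holds
  j=7: fails
Holds on [4,6], so largest k = 2.

2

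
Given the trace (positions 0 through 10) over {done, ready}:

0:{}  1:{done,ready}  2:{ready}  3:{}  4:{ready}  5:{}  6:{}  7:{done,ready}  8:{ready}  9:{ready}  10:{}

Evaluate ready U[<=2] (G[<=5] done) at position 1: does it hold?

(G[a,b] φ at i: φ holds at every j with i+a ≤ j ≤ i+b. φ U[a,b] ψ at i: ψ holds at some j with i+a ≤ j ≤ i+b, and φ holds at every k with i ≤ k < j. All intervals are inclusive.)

No

Need some j in [1,3] with G[<=5] done, and ready at every k in [1,j-1].
  j=1: G[<=5] done — fails at 2.
  j=2: G[<=5] done — fails at 2.
  j=3: G[<=5] done — fails at 3.
No j in the window works → until fails.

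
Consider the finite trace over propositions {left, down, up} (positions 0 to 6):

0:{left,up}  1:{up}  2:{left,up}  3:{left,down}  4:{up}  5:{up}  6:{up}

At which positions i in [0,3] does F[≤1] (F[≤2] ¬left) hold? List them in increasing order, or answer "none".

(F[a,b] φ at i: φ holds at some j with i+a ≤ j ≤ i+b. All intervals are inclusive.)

0, 1, 2, 3

Evaluate at each i in [0,3]:
  i=0: ✓ (witness j=0)
  i=1: ✓ (witness j=1)
  i=2: ✓ (witness j=2)
  i=3: ✓ (witness j=3)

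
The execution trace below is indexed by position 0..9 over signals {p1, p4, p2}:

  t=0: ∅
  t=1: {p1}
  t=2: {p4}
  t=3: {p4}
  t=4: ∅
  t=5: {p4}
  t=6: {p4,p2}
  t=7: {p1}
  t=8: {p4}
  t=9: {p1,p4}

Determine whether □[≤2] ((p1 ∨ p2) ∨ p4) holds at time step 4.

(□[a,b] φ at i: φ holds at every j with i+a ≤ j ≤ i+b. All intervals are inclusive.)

No

Check ((p1 ∨ p2) ∨ p4) at every j in [4,6]:
  j=4: false
  j=5: true
  j=6: true
Fails at j=4 → formula fails.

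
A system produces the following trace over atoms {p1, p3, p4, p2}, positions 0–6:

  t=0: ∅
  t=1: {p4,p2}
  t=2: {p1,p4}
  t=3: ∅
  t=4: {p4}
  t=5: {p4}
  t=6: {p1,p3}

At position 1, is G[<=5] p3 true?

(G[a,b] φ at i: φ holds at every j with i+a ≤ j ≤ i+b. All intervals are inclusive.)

False

Check p3 at every j in [1,6]:
  j=1: false
  j=2: false
  j=3: false
  j=4: false
  j=5: false
  j=6: true
Fails at j=1 → formula fails.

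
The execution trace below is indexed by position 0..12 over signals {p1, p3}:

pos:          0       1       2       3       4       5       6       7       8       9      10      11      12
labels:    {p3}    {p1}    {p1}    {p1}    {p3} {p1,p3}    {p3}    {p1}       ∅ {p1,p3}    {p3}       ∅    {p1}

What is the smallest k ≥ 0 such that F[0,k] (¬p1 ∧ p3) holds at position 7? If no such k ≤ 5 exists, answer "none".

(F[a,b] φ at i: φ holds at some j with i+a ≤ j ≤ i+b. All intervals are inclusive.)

Scan j = 7,8,… for (¬p1 ∧ p3):
  j=7: fails
  j=8: fails
  j=9: fails
  j=10: holds
First hit at j=10, so smallest k = 10-7 = 3.

3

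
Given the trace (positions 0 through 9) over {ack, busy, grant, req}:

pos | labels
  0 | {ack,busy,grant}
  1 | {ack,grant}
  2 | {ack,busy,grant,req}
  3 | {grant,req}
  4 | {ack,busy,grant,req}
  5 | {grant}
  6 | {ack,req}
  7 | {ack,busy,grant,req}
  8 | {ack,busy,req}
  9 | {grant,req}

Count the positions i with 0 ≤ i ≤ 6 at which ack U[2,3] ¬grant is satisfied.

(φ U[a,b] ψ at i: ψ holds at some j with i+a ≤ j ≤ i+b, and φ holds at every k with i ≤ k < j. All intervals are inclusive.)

Evaluate at each i in [0,6]:
  i=0: ✗ (no rhs in [2,3])
  i=1: ✗ (no rhs in [3,4])
  i=2: ✗ (no rhs in [4,5])
  i=3: ✗ (lhs fails at k=3 before rhs at j=6)
  i=4: ✗ (lhs fails at k=5 before rhs at j=6)
  i=5: ✗ (lhs fails at k=5 before rhs at j=8)
  i=6: ✓ (rhs at j=8; lhs holds on [6,7])
Positions where it holds: {6} → 1.

1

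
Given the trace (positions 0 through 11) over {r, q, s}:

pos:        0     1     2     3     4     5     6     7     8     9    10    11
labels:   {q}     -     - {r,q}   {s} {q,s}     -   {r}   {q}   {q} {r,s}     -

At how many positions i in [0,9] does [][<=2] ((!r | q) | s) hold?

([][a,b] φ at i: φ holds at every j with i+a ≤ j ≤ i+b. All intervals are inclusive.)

Evaluate at each i in [0,9]:
  i=0: ✓ (all of [0,2])
  i=1: ✓ (all of [1,3])
  i=2: ✓ (all of [2,4])
  i=3: ✓ (all of [3,5])
  i=4: ✓ (all of [4,6])
  i=5: ✗ (fails at j=7)
  i=6: ✗ (fails at j=7)
  i=7: ✗ (fails at j=7)
  i=8: ✓ (all of [8,10])
  i=9: ✓ (all of [9,11])
Positions where it holds: {0, 1, 2, 3, 4, 8, 9} → 7.

7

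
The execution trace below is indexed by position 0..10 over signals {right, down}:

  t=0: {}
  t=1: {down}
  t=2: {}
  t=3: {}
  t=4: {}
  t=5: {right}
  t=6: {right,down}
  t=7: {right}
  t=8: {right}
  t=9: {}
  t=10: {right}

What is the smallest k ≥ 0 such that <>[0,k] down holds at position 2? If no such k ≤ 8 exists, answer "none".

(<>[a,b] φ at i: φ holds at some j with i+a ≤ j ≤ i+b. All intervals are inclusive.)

4

Scan j = 2,3,… for down:
  j=2: fails
  j=3: fails
  j=4: fails
  j=5: fails
  j=6: holds
First hit at j=6, so smallest k = 6-2 = 4.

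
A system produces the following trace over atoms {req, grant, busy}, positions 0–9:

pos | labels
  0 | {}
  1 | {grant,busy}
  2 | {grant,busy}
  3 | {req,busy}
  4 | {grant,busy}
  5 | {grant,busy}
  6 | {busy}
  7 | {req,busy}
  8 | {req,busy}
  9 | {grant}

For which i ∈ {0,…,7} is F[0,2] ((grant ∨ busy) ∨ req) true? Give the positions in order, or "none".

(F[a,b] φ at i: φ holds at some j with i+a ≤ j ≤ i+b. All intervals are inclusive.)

Evaluate at each i in [0,7]:
  i=0: ✓ (witness j=1)
  i=1: ✓ (witness j=1)
  i=2: ✓ (witness j=2)
  i=3: ✓ (witness j=3)
  i=4: ✓ (witness j=4)
  i=5: ✓ (witness j=5)
  i=6: ✓ (witness j=6)
  i=7: ✓ (witness j=7)

0, 1, 2, 3, 4, 5, 6, 7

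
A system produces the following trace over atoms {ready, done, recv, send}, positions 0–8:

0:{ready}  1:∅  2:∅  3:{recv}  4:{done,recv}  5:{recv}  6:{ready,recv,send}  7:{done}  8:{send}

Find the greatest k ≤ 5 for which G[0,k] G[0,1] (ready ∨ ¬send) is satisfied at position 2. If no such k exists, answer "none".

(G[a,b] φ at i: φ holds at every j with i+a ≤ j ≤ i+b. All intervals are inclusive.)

G[0,1] (ready ∨ ¬send) must hold from j=2 onward; find where it first fails.
  j=2: holds
  j=3: holds
  j=4: holds
  j=5: holds
  j=6: holds
  j=7: fails
Holds on [2,6], so largest k = 4.

4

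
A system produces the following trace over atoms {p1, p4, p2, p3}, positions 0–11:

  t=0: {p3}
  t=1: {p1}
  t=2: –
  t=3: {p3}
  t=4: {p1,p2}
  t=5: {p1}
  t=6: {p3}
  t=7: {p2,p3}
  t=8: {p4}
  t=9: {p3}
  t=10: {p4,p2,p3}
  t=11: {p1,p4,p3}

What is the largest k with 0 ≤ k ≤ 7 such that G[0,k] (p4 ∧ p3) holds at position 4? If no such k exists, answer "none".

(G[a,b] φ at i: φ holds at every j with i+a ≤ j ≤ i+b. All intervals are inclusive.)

(p4 ∧ p3) must hold from j=4 onward; find where it first fails.
  j=4: fails → no k works.

none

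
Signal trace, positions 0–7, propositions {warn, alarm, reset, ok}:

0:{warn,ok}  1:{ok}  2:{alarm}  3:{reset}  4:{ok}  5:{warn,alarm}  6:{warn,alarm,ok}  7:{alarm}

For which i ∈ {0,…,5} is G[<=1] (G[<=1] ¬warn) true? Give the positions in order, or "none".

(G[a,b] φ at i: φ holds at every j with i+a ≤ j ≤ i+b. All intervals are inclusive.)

Evaluate at each i in [0,5]:
  i=0: ✗ (fails at j=0)
  i=1: ✓ (all of [1,2])
  i=2: ✓ (all of [2,3])
  i=3: ✗ (fails at j=4)
  i=4: ✗ (fails at j=4)
  i=5: ✗ (fails at j=5)

1, 2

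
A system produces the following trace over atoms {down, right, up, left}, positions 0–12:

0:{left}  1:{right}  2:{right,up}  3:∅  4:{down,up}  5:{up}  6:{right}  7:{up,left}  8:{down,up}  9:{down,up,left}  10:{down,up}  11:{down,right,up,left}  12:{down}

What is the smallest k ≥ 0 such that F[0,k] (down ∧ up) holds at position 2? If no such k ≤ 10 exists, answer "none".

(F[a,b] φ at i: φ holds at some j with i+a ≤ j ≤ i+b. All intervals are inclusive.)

Scan j = 2,3,… for (down ∧ up):
  j=2: fails
  j=3: fails
  j=4: holds
First hit at j=4, so smallest k = 4-2 = 2.

2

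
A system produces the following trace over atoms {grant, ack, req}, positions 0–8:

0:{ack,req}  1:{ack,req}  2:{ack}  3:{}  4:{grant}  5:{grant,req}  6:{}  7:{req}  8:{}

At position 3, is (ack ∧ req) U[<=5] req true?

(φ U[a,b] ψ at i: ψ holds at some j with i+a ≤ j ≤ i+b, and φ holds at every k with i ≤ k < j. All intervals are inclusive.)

Does not hold

Need some j in [3,8] with req, and (ack ∧ req) at every k in [3,j-1].
  j=3: req false.
  j=4: req false.
  j=5: req holds, but (ack ∧ req) fails at k=3 → not this j.
  j=6: req false.
  j=7: req holds, but (ack ∧ req) fails at k=3 → not this j.
  j=8: req false.
No j in the window works → until fails.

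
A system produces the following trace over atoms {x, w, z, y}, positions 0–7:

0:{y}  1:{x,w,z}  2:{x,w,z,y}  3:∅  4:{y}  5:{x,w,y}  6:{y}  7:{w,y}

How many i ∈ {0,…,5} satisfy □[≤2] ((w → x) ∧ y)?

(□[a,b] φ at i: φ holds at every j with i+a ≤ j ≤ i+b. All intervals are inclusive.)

Evaluate at each i in [0,5]:
  i=0: ✗ (fails at j=1)
  i=1: ✗ (fails at j=1)
  i=2: ✗ (fails at j=3)
  i=3: ✗ (fails at j=3)
  i=4: ✓ (all of [4,6])
  i=5: ✗ (fails at j=7)
Positions where it holds: {4} → 1.

1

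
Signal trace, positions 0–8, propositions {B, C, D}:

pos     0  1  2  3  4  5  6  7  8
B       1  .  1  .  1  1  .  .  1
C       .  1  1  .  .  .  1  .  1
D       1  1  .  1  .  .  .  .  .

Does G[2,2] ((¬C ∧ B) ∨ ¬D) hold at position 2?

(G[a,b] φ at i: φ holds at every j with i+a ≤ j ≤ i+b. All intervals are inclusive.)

Check ((¬C ∧ B) ∨ ¬D) at every j in [4,4]:
  j=4: true
All positions satisfy it → formula holds.

Yes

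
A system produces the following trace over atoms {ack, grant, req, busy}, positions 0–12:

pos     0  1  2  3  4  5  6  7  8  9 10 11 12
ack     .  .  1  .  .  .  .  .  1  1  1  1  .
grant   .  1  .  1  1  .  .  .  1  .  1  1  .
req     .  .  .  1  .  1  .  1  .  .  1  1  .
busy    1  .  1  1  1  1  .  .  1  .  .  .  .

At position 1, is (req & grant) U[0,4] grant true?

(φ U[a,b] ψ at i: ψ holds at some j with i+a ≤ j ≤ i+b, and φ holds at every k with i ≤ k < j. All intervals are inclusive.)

Holds

Need some j in [1,5] with grant, and (req & grant) at every k in [1,j-1].
  j=1: grant holds; no prefix to check → satisfied.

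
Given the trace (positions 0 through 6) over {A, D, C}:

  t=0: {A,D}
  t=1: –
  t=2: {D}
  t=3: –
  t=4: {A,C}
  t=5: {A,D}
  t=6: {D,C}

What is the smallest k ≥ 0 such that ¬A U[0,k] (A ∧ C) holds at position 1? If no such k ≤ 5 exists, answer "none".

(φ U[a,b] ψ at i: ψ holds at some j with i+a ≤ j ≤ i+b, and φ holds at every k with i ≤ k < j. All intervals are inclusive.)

3

Need earliest j ≥ 1 with (A ∧ C), and ¬A at every k in [1,j-1].
  j=1: rhs fails.
  j=2: rhs fails.
  j=3: rhs fails.
  j=4: rhs holds; lhs holds on [1,3]. k = 3.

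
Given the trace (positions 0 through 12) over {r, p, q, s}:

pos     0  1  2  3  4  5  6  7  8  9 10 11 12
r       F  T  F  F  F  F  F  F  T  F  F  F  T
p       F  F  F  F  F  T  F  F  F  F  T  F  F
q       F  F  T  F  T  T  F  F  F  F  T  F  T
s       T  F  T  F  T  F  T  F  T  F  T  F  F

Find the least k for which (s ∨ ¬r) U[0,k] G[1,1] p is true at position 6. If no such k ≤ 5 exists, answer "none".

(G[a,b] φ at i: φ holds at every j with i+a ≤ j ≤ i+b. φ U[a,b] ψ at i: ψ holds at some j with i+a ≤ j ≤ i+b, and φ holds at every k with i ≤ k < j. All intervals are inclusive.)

3

Need earliest j ≥ 6 with G[1,1] p, and (s ∨ ¬r) at every k in [6,j-1].
  j=6: rhs fails.
  j=7: rhs fails.
  j=8: rhs fails.
  j=9: rhs holds; lhs holds on [6,8]. k = 3.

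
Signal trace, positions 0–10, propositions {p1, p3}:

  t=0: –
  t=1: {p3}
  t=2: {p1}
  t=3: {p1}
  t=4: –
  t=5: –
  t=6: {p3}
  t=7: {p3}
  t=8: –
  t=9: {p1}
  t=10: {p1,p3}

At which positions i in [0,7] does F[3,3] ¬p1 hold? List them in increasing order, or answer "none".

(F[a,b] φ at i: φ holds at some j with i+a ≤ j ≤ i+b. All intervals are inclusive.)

1, 2, 3, 4, 5

Evaluate at each i in [0,7]:
  i=0: ✗ (none in [3,3])
  i=1: ✓ (witness j=4)
  i=2: ✓ (witness j=5)
  i=3: ✓ (witness j=6)
  i=4: ✓ (witness j=7)
  i=5: ✓ (witness j=8)
  i=6: ✗ (none in [9,9])
  i=7: ✗ (none in [10,10])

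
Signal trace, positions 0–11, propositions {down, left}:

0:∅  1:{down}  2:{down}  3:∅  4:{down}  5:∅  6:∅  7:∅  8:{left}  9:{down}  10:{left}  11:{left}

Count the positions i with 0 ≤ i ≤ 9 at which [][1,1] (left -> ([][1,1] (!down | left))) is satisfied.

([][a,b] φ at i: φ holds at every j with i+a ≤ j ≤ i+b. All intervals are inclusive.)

9

Evaluate at each i in [0,9]:
  i=0: ✓ (all of [1,1])
  i=1: ✓ (all of [2,2])
  i=2: ✓ (all of [3,3])
  i=3: ✓ (all of [4,4])
  i=4: ✓ (all of [5,5])
  i=5: ✓ (all of [6,6])
  i=6: ✓ (all of [7,7])
  i=7: ✗ (fails at j=8)
  i=8: ✓ (all of [9,9])
  i=9: ✓ (all of [10,10])
Positions where it holds: {0, 1, 2, 3, 4, 5, 6, 8, 9} → 9.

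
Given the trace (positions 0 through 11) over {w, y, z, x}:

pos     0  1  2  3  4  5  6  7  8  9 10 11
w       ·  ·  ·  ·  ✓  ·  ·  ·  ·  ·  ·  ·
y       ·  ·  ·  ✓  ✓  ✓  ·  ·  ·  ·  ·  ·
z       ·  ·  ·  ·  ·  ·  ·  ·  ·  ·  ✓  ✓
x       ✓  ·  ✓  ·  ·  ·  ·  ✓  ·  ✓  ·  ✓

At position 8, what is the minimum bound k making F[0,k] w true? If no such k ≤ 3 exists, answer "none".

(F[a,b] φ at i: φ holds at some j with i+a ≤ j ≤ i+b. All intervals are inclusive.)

none

Scan j = 8,9,… for w:
  j=8: fails
  j=9: fails
  j=10: fails
  j=11: fails
No j in [8,11] satisfies it → none.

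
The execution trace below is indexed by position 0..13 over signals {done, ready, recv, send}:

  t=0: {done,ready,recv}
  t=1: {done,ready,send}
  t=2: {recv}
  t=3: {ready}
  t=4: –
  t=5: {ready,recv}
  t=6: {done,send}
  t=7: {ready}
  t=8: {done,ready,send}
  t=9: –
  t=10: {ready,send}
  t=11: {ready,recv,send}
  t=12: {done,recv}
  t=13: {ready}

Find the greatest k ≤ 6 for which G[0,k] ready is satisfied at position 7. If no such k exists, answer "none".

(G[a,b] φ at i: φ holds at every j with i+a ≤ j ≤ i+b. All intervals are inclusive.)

1

ready must hold from j=7 onward; find where it first fails.
  j=7: holds
  j=8: holds
  j=9: fails
Holds on [7,8], so largest k = 1.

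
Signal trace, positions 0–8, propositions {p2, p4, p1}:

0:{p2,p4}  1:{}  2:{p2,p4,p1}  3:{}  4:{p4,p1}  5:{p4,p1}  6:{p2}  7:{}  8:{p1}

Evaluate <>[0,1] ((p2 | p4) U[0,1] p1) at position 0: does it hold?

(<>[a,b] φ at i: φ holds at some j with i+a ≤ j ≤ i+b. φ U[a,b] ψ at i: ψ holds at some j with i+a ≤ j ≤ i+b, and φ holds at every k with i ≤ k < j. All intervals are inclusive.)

Check ((p2 | p4) U[0,1] p1) at each j in [0,1]:
  j=0: fails
  j=1: fails
No position in the window satisfies it → formula fails.

False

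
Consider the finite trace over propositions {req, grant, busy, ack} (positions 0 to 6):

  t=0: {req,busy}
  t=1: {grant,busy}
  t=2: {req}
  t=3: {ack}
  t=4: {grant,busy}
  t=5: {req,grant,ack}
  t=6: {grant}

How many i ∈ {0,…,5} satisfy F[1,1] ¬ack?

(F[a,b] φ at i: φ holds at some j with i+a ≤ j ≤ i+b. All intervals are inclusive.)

4

Evaluate at each i in [0,5]:
  i=0: ✓ (witness j=1)
  i=1: ✓ (witness j=2)
  i=2: ✗ (none in [3,3])
  i=3: ✓ (witness j=4)
  i=4: ✗ (none in [5,5])
  i=5: ✓ (witness j=6)
Positions where it holds: {0, 1, 3, 5} → 4.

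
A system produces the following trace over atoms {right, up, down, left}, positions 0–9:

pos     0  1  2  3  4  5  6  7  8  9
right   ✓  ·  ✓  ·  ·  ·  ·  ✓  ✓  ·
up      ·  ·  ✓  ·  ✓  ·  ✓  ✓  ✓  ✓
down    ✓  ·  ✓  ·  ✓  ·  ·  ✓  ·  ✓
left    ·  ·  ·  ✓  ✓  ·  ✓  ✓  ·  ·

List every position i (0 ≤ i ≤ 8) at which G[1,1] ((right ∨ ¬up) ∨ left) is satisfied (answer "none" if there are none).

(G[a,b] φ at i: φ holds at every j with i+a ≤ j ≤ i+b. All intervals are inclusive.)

Evaluate at each i in [0,8]:
  i=0: ✓ (all of [1,1])
  i=1: ✓ (all of [2,2])
  i=2: ✓ (all of [3,3])
  i=3: ✓ (all of [4,4])
  i=4: ✓ (all of [5,5])
  i=5: ✓ (all of [6,6])
  i=6: ✓ (all of [7,7])
  i=7: ✓ (all of [8,8])
  i=8: ✗ (fails at j=9)

0, 1, 2, 3, 4, 5, 6, 7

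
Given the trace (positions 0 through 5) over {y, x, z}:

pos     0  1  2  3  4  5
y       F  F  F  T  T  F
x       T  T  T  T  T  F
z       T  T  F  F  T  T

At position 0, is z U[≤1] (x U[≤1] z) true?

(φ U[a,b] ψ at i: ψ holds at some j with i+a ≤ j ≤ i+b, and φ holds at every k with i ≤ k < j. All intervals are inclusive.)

Holds

Need some j in [0,1] with (x U[≤1] z), and z at every k in [0,j-1].
  j=0: (x U[≤1] z) holds; no prefix to check → satisfied.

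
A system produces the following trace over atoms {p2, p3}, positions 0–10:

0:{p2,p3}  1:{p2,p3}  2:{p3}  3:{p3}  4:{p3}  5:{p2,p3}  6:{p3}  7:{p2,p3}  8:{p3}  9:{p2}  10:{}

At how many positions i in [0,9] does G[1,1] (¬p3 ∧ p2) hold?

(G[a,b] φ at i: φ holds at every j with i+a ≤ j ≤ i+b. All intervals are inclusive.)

Evaluate at each i in [0,9]:
  i=0: ✗ (fails at j=1)
  i=1: ✗ (fails at j=2)
  i=2: ✗ (fails at j=3)
  i=3: ✗ (fails at j=4)
  i=4: ✗ (fails at j=5)
  i=5: ✗ (fails at j=6)
  i=6: ✗ (fails at j=7)
  i=7: ✗ (fails at j=8)
  i=8: ✓ (all of [9,9])
  i=9: ✗ (fails at j=10)
Positions where it holds: {8} → 1.

1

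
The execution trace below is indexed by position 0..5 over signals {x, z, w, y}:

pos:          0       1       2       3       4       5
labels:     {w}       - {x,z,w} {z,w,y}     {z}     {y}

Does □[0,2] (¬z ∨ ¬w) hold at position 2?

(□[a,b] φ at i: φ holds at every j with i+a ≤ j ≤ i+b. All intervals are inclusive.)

False

Check (¬z ∨ ¬w) at every j in [2,4]:
  j=2: false
  j=3: false
  j=4: true
Fails at j=2 → formula fails.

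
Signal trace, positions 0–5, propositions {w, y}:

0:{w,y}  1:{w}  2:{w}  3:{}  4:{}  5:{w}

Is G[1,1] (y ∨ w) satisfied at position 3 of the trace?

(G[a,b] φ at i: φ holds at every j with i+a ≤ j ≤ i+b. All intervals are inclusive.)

Check (y ∨ w) at every j in [4,4]:
  j=4: false
Fails at j=4 → formula fails.

Does not hold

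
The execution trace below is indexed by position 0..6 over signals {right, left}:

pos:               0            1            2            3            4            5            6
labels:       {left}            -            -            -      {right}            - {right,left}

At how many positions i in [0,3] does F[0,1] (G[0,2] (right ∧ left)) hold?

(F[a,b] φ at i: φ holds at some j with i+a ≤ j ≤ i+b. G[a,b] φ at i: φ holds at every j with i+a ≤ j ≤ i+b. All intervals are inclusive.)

0

Evaluate at each i in [0,3]:
  i=0: ✗ (none in [0,1])
  i=1: ✗ (none in [1,2])
  i=2: ✗ (none in [2,3])
  i=3: ✗ (none in [3,4])
Positions where it holds: {} → 0.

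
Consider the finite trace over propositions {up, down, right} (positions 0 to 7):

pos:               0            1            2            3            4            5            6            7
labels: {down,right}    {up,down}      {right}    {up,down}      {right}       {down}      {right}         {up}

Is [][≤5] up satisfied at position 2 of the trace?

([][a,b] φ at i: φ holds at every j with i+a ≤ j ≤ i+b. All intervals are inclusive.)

Check up at every j in [2,7]:
  j=2: false
  j=3: true
  j=4: false
  j=5: false
  j=6: false
  j=7: true
Fails at j=2 → formula fails.

No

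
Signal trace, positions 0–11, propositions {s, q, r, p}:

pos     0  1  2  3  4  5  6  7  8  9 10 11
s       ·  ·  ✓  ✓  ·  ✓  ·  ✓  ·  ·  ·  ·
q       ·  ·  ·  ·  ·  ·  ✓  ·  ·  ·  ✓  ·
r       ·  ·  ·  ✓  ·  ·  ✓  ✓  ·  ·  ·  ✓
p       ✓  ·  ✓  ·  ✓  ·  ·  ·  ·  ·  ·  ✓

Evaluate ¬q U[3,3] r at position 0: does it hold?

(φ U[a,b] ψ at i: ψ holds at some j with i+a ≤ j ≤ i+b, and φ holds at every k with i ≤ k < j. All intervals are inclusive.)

True

Need some j in [3,3] with r, and ¬q at every k in [0,j-1].
  j=3: r holds; ¬q holds at every k in [0,2] → satisfied.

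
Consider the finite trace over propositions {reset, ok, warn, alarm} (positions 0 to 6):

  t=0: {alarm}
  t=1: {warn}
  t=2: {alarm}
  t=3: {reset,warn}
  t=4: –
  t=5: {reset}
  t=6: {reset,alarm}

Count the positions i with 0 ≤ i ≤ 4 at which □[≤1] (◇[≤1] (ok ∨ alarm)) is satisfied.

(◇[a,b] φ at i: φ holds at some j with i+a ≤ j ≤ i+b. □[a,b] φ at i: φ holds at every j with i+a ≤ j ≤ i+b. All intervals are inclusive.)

2

Evaluate at each i in [0,4]:
  i=0: ✓ (all of [0,1])
  i=1: ✓ (all of [1,2])
  i=2: ✗ (fails at j=3)
  i=3: ✗ (fails at j=3)
  i=4: ✗ (fails at j=4)
Positions where it holds: {0, 1} → 2.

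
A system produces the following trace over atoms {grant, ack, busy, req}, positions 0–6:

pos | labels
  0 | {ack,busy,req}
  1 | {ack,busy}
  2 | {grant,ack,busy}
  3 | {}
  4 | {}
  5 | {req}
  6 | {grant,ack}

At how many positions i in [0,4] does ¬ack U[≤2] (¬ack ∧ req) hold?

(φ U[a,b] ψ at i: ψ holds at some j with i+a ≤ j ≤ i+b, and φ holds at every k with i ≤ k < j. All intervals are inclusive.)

Evaluate at each i in [0,4]:
  i=0: ✗ (no rhs in [0,2])
  i=1: ✗ (no rhs in [1,3])
  i=2: ✗ (no rhs in [2,4])
  i=3: ✓ (rhs at j=5; lhs holds on [3,4])
  i=4: ✓ (rhs at j=5; lhs holds on [4,4])
Positions where it holds: {3, 4} → 2.

2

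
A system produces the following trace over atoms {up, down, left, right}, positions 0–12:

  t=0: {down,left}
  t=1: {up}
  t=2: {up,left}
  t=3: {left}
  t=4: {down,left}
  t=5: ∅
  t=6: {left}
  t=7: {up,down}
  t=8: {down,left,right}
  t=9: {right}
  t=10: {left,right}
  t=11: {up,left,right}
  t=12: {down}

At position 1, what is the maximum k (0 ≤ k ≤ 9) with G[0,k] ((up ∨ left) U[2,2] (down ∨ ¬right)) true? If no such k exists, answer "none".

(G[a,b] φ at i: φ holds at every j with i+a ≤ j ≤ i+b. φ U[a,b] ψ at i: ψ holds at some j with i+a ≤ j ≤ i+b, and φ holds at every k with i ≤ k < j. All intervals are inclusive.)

((up ∨ left) U[2,2] (down ∨ ¬right)) must hold from j=1 onward; find where it first fails.
  j=1: holds
  j=2: holds
  j=3: holds
  j=4: fails
Holds on [1,3], so largest k = 2.

2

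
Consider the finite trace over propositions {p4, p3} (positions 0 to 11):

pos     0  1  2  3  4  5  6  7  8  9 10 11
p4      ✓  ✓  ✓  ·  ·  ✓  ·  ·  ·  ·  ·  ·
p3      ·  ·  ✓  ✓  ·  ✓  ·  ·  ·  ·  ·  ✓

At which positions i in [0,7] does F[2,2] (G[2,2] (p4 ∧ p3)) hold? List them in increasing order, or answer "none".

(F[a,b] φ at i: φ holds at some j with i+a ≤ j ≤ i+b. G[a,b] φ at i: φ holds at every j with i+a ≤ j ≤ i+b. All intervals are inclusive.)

1

Evaluate at each i in [0,7]:
  i=0: ✗ (none in [2,2])
  i=1: ✓ (witness j=3)
  i=2: ✗ (none in [4,4])
  i=3: ✗ (none in [5,5])
  i=4: ✗ (none in [6,6])
  i=5: ✗ (none in [7,7])
  i=6: ✗ (none in [8,8])
  i=7: ✗ (none in [9,9])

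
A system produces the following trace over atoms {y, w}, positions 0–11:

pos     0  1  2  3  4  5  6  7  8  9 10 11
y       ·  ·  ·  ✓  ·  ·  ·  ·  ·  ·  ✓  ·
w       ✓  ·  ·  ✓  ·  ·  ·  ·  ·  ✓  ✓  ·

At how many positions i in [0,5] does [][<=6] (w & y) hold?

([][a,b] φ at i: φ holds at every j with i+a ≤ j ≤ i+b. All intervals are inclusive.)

0

Evaluate at each i in [0,5]:
  i=0: ✗ (fails at j=0)
  i=1: ✗ (fails at j=1)
  i=2: ✗ (fails at j=2)
  i=3: ✗ (fails at j=4)
  i=4: ✗ (fails at j=4)
  i=5: ✗ (fails at j=5)
Positions where it holds: {} → 0.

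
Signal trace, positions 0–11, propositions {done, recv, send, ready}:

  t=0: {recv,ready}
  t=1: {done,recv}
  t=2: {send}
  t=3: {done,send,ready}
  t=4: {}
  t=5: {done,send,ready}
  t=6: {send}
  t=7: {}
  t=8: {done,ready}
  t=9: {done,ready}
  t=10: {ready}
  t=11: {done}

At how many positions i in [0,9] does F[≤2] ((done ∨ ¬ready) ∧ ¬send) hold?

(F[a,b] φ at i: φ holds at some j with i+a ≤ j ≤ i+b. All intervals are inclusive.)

10

Evaluate at each i in [0,9]:
  i=0: ✓ (witness j=1)
  i=1: ✓ (witness j=1)
  i=2: ✓ (witness j=4)
  i=3: ✓ (witness j=4)
  i=4: ✓ (witness j=4)
  i=5: ✓ (witness j=7)
  i=6: ✓ (witness j=7)
  i=7: ✓ (witness j=7)
  i=8: ✓ (witness j=8)
  i=9: ✓ (witness j=9)
Positions where it holds: {0, 1, 2, 3, 4, 5, 6, 7, 8, 9} → 10.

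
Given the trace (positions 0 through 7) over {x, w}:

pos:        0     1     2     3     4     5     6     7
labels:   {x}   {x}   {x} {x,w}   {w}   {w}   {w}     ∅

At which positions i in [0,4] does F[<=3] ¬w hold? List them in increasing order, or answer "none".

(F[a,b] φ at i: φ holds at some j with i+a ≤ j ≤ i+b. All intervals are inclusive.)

0, 1, 2, 4

Evaluate at each i in [0,4]:
  i=0: ✓ (witness j=0)
  i=1: ✓ (witness j=1)
  i=2: ✓ (witness j=2)
  i=3: ✗ (none in [3,6])
  i=4: ✓ (witness j=7)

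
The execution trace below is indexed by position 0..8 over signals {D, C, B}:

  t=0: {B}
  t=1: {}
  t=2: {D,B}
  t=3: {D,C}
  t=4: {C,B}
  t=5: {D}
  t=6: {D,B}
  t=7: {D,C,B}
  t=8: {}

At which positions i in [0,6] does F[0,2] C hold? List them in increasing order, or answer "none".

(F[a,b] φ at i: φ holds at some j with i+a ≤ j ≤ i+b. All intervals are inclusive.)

Evaluate at each i in [0,6]:
  i=0: ✗ (none in [0,2])
  i=1: ✓ (witness j=3)
  i=2: ✓ (witness j=3)
  i=3: ✓ (witness j=3)
  i=4: ✓ (witness j=4)
  i=5: ✓ (witness j=7)
  i=6: ✓ (witness j=7)

1, 2, 3, 4, 5, 6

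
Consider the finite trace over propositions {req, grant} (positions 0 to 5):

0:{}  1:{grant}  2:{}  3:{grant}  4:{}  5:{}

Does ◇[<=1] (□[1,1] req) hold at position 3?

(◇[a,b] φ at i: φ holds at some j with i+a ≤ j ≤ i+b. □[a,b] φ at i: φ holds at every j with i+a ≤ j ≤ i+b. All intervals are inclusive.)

Check □[1,1] req at each j in [3,4]:
  j=3: fails at 4
  j=4: fails at 5
No position in the window satisfies it → formula fails.

No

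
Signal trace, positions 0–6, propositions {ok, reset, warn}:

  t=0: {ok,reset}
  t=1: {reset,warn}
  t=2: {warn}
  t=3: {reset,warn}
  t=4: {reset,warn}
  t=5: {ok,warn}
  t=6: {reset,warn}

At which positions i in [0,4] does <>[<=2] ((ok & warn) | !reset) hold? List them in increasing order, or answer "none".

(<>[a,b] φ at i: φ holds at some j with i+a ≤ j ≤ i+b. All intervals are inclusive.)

0, 1, 2, 3, 4

Evaluate at each i in [0,4]:
  i=0: ✓ (witness j=2)
  i=1: ✓ (witness j=2)
  i=2: ✓ (witness j=2)
  i=3: ✓ (witness j=5)
  i=4: ✓ (witness j=5)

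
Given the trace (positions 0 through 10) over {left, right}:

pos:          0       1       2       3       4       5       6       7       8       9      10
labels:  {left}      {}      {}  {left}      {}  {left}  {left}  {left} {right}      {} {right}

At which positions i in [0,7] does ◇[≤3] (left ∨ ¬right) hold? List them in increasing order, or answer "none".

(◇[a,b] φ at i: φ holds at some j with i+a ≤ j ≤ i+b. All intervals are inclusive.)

0, 1, 2, 3, 4, 5, 6, 7

Evaluate at each i in [0,7]:
  i=0: ✓ (witness j=0)
  i=1: ✓ (witness j=1)
  i=2: ✓ (witness j=2)
  i=3: ✓ (witness j=3)
  i=4: ✓ (witness j=4)
  i=5: ✓ (witness j=5)
  i=6: ✓ (witness j=6)
  i=7: ✓ (witness j=7)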